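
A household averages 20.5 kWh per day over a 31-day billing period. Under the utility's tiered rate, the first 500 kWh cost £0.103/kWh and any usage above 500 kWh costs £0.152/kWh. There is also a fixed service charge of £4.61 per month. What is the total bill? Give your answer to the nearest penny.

£76.71

Usage = 20.5 kWh/day × 31 days = 635.5 kWh
First 500 kWh × £0.103 = £51.50
Remaining 135.5 kWh × £0.152 = £20.60
Energy charge = £72.10; + service £4.61 = £76.71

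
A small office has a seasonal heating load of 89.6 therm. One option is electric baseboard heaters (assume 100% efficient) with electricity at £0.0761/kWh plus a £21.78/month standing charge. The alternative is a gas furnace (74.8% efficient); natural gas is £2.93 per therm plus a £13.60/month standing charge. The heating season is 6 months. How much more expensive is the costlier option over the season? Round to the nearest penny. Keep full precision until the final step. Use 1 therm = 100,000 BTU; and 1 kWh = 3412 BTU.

Heat load = 89.6 therm × 100,000 = 8,960,000 BTU
Gas: input = 8,960,000 / 0.748 = 11,978,610 BTU = 119.8 therm → 119.8 × £2.93 = £350.97; + 6 × £13.60 standing = £432.57
Electric: 8,960,000 BTU / 3412 = 2,626 kWh → × £0.0761 = £199.84; + 6 × £21.78 standing = £330.52
Difference = |£432.57 − £330.52| = £102.05

£102.05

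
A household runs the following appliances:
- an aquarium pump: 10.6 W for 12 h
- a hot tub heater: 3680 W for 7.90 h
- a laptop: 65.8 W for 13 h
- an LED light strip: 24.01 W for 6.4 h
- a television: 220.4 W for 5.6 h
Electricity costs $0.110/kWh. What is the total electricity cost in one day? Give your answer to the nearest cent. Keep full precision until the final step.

aquarium pump: 10.6 W × 12 h = 127 Wh = 0.1272 kWh
hot tub heater: 3680 W × 7.90 h = 29,072 Wh = 29.07 kWh
laptop: 65.8 W × 13 h = 855 Wh = 0.8554 kWh
LED light strip: 24.01 W × 6.4 h = 154 Wh = 0.1537 kWh
television: 220.4 W × 5.6 h = 1,234 Wh = 1.234 kWh
Total energy = 0.1272 + 29.07 + 0.8554 + 0.1537 + 1.234 = 31.44 kWh
Cost = 31.44 kWh × $0.110 = $3.46

$3.46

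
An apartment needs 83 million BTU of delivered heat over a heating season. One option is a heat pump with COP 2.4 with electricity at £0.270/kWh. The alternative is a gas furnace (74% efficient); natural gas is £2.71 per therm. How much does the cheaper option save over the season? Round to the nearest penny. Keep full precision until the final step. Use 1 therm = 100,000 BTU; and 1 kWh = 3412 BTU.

Heat load = 83 × 10⁶ BTU = 83,000,000 BTU
Gas: input = 83,000,000 / 0.74 = 112,162,162 BTU = 1,122 therm → 1,122 × £2.71 = £3,039.59
Heat pump: 83,000,000 BTU / 3412 = 24,330 kWh heat; / 2.4 = 10,140 kWh in → × £0.270 = £2,736.66
Difference = |£3,039.59 − £2,736.66| = £302.93

£302.93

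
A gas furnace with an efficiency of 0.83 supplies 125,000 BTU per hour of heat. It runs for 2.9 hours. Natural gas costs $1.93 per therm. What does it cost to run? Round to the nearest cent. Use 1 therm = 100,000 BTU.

$8.43

Heat delivered = 125,000 BTU/h × 2.9 h = 362,500 BTU
Gas input = 362,500 / 0.83 = 436,747 BTU
= 436,747 / 100,000 = 4.367 therm
Cost = 4.367 × $1.93/therm = $8.43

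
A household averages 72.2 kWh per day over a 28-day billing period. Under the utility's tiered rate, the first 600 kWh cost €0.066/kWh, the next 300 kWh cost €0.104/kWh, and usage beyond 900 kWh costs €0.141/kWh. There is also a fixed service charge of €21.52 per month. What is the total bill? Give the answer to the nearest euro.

€250

Usage = 72.2 kWh/day × 28 days = 2021.6 kWh
First 600 kWh × €0.066 = €39.60
Next 300 kWh × €0.104 = €31.20
Remaining 1121.6 kWh × €0.141 = €158.15
Energy charge = €228.95; + service €21.52 = €250.47 ≈ €250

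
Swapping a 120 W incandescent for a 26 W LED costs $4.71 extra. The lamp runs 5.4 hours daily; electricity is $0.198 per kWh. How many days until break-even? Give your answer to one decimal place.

46.9 days

Power saved = 120 − 26 = 94 W
Daily energy saved = 94 W × 5.4 h = 507.6 Wh = 0.5076 kWh
Daily savings = 0.5076 × $0.198 = $0.1005
Payback = $4.71 / $0.1005 per day = 46.86 days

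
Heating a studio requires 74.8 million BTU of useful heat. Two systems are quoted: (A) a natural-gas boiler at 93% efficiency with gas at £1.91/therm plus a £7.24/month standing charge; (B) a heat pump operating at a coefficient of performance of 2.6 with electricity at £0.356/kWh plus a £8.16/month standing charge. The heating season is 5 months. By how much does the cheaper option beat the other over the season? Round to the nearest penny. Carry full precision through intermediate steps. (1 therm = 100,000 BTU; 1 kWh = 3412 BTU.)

£1470.10

Heat load = 74.8 × 10⁶ BTU = 74,800,000 BTU
Gas: input = 74,800,000 / 0.93 = 80,430,108 BTU = 804.3 therm → 804.3 × £1.91 = £1,536.22; + 5 × £7.24 standing = £1,572.42
Heat pump: 74,800,000 BTU / 3412 = 21,920 kWh heat; / 2.6 = 8,432 kWh in → × £0.356 = £3,001.71; + 5 × £8.16 standing = £3,042.51
Difference = |£1,572.42 − £3,042.51| = £1,470.10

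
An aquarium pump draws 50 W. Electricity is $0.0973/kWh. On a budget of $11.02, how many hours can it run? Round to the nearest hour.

2265 h

Energy budget = $11.02 / $0.0973 per kWh = 113.3 kWh = 113,258 Wh
Runtime = 113,258 Wh / 50 W = 2,265 h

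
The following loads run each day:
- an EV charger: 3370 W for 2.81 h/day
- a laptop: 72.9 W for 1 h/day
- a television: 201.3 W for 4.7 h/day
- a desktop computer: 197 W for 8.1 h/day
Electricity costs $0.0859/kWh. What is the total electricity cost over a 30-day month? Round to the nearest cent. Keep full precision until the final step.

EV charger: 3370 W × 2.81 h × 30 d = 284,091 Wh = 284.1 kWh
laptop: 72.9 W × 1 h × 30 d = 2,187 Wh = 2.187 kWh
television: 201.3 W × 4.7 h × 30 d = 28,383 Wh = 28.38 kWh
desktop computer: 197 W × 8.1 h × 30 d = 47,871 Wh = 47.87 kWh
Total energy = 284.1 + 2.187 + 28.38 + 47.87 = 362.5 kWh
Cost = 362.5 kWh × $0.0859 = $31.14

$31.14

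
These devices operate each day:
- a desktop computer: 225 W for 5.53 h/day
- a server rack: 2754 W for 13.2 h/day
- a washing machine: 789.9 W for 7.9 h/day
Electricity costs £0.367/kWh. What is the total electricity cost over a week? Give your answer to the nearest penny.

£112.62

desktop computer: 225 W × 5.53 h × 7 d = 8,710 Wh = 8.71 kWh
server rack: 2754 W × 13.2 h × 7 d = 254,470 Wh = 254.5 kWh
washing machine: 789.9 W × 7.9 h × 7 d = 43,681 Wh = 43.68 kWh
Total energy = 8.71 + 254.5 + 43.68 = 306.9 kWh
Cost = 306.9 kWh × £0.367 = £112.62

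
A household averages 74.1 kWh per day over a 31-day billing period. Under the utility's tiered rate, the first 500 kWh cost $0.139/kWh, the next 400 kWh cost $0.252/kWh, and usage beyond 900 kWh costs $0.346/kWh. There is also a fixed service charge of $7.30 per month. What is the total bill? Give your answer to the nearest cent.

$661.00

Usage = 74.1 kWh/day × 31 days = 2297.1 kWh
First 500 kWh × $0.139 = $69.50
Next 400 kWh × $0.252 = $100.80
Remaining 1397.1 kWh × $0.346 = $483.40
Energy charge = $653.70; + service $7.30 = $661.00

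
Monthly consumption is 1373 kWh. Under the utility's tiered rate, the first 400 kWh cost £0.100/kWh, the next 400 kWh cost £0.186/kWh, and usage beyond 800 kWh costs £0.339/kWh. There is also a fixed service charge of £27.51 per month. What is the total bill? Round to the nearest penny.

£336.16

First 400 kWh × £0.100 = £40.00
Next 400 kWh × £0.186 = £74.40
Remaining 573 kWh × £0.339 = £194.25
Energy charge = £308.65; + service £27.51 = £336.16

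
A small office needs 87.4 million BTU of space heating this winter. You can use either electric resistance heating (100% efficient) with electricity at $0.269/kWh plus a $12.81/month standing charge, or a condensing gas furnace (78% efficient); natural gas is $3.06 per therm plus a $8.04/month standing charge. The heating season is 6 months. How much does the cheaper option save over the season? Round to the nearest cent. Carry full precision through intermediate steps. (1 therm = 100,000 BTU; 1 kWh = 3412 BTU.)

Heat load = 87.4 × 10⁶ BTU = 87,400,000 BTU
Gas: input = 87,400,000 / 0.78 = 112,051,282 BTU = 1,121 therm → 1,121 × $3.06 = $3,428.77; + 6 × $8.04 standing = $3,477.01
Electric: 87,400,000 BTU / 3412 = 25,620 kWh → × $0.269 = $6,890.56; + 6 × $12.81 standing = $6,967.42
Difference = |$3,477.01 − $6,967.42| = $3,490.41

$3490.41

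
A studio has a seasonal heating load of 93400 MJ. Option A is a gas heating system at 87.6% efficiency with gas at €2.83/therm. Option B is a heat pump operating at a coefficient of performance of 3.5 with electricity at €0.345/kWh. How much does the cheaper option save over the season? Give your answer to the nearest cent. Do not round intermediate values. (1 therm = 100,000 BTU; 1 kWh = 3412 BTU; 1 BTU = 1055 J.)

Heat load = 93400 MJ = 93,400,000,000 J / 1055 = 88,530,806 BTU
Gas: input = 88,530,806 / 0.876 = 101,062,564 BTU = 1,011 therm → 1,011 × €2.83 = €2,860.07
Heat pump: 88,530,806 BTU / 3412 = 25,950 kWh heat; / 3.5 = 7,413 kWh in → × €0.345 = €2,557.62
Difference = |€2,860.07 − €2,557.62| = €302.45

€302.45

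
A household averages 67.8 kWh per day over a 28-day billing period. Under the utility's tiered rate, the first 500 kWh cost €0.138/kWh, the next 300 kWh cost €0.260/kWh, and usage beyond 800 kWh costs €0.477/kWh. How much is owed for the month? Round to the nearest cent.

€670.94

Usage = 67.8 kWh/day × 28 days = 1898.4 kWh
First 500 kWh × €0.138 = €69.00
Next 300 kWh × €0.260 = €78.00
Remaining 1098.4 kWh × €0.477 = €523.94
Total = €670.94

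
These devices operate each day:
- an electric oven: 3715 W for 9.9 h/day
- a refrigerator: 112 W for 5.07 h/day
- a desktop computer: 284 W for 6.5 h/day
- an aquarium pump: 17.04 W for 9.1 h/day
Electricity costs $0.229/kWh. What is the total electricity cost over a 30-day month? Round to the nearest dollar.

$270

electric oven: 3715 W × 9.9 h × 30 d = 1,103,355 Wh = 1,103 kWh
refrigerator: 112 W × 5.07 h × 30 d = 17,035 Wh = 17.04 kWh
desktop computer: 284 W × 6.5 h × 30 d = 55,380 Wh = 55.38 kWh
aquarium pump: 17.04 W × 9.1 h × 30 d = 4,652 Wh = 4.652 kWh
Total energy = 1,103 + 17.04 + 55.38 + 4.652 = 1,180 kWh
Cost = 1,180 kWh × $0.229 = $270.32 ≈ $270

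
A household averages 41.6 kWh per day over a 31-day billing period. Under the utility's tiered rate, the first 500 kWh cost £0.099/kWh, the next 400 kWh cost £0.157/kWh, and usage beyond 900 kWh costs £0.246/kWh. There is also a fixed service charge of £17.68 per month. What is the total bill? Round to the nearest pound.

£226

Usage = 41.6 kWh/day × 31 days = 1289.6 kWh
First 500 kWh × £0.099 = £49.50
Next 400 kWh × £0.157 = £62.80
Remaining 389.6 kWh × £0.246 = £95.84
Energy charge = £208.14; + service £17.68 = £225.82 ≈ £226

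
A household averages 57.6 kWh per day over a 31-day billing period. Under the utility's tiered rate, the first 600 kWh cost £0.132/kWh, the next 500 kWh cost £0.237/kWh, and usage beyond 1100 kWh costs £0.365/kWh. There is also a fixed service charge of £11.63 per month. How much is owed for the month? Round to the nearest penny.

£459.57

Usage = 57.6 kWh/day × 31 days = 1785.6 kWh
First 600 kWh × £0.132 = £79.20
Next 500 kWh × £0.237 = £118.50
Remaining 685.6 kWh × £0.365 = £250.24
Energy charge = £447.94; + service £11.63 = £459.57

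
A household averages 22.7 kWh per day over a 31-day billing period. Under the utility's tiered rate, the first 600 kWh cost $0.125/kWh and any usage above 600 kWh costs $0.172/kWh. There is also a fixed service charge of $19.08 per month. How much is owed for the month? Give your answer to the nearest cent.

$111.92

Usage = 22.7 kWh/day × 31 days = 703.7 kWh
First 600 kWh × $0.125 = $75.00
Remaining 103.7 kWh × $0.172 = $17.84
Energy charge = $92.84; + service $19.08 = $111.92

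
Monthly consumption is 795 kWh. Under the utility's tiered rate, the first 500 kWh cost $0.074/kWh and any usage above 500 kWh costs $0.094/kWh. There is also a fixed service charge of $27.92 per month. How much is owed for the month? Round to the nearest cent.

$92.65

First 500 kWh × $0.074 = $37.00
Remaining 295 kWh × $0.094 = $27.73
Energy charge = $64.73; + service $27.92 = $92.65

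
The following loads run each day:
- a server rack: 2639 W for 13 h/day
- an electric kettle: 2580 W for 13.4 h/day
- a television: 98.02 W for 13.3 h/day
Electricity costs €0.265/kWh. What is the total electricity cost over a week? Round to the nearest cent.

server rack: 2639 W × 13 h × 7 d = 240,149 Wh = 240.1 kWh
electric kettle: 2580 W × 13.4 h × 7 d = 242,004 Wh = 242 kWh
television: 98.02 W × 13.3 h × 7 d = 9,126 Wh = 9.126 kWh
Total energy = 240.1 + 242 + 9.126 = 491.3 kWh
Cost = 491.3 kWh × €0.265 = €130.19

€130.19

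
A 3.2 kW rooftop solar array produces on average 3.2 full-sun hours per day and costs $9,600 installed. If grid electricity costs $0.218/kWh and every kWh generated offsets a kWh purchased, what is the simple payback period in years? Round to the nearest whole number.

12 years

Daily generation = 3.2 kW × 3.2 h = 10.24 kWh
Annual generation = 10.24 × 365 = 3737.6 kWh
Annual savings = 3737.6 × $0.218 = $814.80
Payback = $9,600 / $814.80 = 11.8 years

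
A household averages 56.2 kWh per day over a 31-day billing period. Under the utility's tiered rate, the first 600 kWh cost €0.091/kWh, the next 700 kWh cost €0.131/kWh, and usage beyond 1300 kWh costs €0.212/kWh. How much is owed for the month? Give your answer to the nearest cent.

Usage = 56.2 kWh/day × 31 days = 1742.2 kWh
First 600 kWh × €0.091 = €54.60
Next 700 kWh × €0.131 = €91.70
Remaining 442.2 kWh × €0.212 = €93.75
Total = €240.05

€240.05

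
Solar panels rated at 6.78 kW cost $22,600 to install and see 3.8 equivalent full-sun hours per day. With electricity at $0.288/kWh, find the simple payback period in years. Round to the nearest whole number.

Daily generation = 6.78 kW × 3.8 h = 25.76 kWh
Annual generation = 25.76 × 365 = 9403.9 kWh
Annual savings = 9403.9 × $0.288 = $2,708.31
Payback = $22,600 / $2,708.31 = 8.34 years

8 years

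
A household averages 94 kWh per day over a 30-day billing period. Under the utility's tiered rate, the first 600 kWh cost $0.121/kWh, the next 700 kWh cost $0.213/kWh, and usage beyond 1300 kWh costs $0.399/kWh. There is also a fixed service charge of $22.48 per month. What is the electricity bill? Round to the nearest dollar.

Usage = 94 kWh/day × 30 days = 2820 kWh
First 600 kWh × $0.121 = $72.60
Next 700 kWh × $0.213 = $149.10
Remaining 1520 kWh × $0.399 = $606.48
Energy charge = $828.18; + service $22.48 = $850.66 ≈ $851

$851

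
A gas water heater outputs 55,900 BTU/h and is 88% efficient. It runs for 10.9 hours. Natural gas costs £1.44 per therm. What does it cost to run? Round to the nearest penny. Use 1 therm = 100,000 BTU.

Heat delivered = 55,900 BTU/h × 10.9 h = 609,310 BTU
Gas input = 609,310 / 0.88 = 692,398 BTU
= 692,398 / 100,000 = 6.924 therm
Cost = 6.924 × £1.44/therm = £9.97

£9.97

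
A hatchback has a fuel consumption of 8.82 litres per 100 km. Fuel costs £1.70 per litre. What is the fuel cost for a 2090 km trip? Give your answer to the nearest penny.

Fuel = 8.82 L/100 km × 2090 km / 100 = 184.3 L
Cost = 184.3 L × £1.70/L = £313.37

£313.37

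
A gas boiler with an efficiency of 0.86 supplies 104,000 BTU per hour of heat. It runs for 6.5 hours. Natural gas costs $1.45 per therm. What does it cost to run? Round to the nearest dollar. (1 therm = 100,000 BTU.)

$11

Heat delivered = 104,000 BTU/h × 6.5 h = 676,000 BTU
Gas input = 676,000 / 0.86 = 786,047 BTU
= 786,047 / 100,000 = 7.86 therm
Cost = 7.86 × $1.45/therm = $11.40 ≈ $11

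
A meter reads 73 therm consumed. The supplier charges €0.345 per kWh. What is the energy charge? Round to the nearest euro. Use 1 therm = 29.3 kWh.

€738

73 therm × (29.3 kWh/therm) = 2,139 kWh
Cost = 2,139 kWh × €0.345/kWh = €737.92 ≈ €738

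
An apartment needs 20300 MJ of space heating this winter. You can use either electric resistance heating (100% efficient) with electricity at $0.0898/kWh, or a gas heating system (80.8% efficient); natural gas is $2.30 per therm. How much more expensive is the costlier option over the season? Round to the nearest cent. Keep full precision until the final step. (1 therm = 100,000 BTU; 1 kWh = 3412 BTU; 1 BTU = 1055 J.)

Heat load = 20300 MJ = 20,300,000,000 J / 1055 = 19,241,706 BTU
Gas: input = 19,241,706 / 0.808 = 23,813,993 BTU = 238.1 therm → 238.1 × $2.30 = $547.72
Electric: 19,241,706 BTU / 3412 = 5,639 kWh → × $0.0898 = $506.42
Difference = |$547.72 − $506.42| = $41.30

$41.30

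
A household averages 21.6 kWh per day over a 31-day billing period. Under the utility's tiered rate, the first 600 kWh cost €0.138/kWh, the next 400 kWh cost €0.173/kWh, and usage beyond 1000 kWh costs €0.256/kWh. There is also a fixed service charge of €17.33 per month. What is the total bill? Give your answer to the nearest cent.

€112.17

Usage = 21.6 kWh/day × 31 days = 669.6 kWh
First 600 kWh × €0.138 = €82.80
Next 69.6 kWh × €0.173 = €12.04
Remaining tier: 0 kWh (not reached)
Energy charge = €94.84; + service €17.33 = €112.17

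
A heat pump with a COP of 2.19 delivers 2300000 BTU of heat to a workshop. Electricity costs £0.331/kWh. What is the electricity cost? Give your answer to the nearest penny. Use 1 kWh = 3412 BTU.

£101.88

Heat delivered = 2,300,000 BTU / 3412 = 674.1 kWh
Electrical input = 674.1 kWh / 2.19 = 307.8 kWh
Cost = 307.8 × £0.331/kWh = £101.88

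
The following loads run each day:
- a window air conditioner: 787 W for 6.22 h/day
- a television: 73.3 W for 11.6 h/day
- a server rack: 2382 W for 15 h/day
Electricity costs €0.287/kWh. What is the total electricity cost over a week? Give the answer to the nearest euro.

window air conditioner: 787 W × 6.22 h × 7 d = 34,266 Wh = 34.27 kWh
television: 73.3 W × 11.6 h × 7 d = 5,952 Wh = 5.952 kWh
server rack: 2382 W × 15 h × 7 d = 250,110 Wh = 250.1 kWh
Total energy = 34.27 + 5.952 + 250.1 = 290.3 kWh
Cost = 290.3 kWh × €0.287 = €83.32 ≈ €83

€83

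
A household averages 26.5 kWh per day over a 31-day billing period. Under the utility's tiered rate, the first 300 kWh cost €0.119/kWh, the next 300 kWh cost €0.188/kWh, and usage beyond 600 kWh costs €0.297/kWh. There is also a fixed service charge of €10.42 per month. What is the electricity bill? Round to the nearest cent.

Usage = 26.5 kWh/day × 31 days = 821.5 kWh
First 300 kWh × €0.119 = €35.70
Next 300 kWh × €0.188 = €56.40
Remaining 221.5 kWh × €0.297 = €65.79
Energy charge = €157.89; + service €10.42 = €168.31

€168.31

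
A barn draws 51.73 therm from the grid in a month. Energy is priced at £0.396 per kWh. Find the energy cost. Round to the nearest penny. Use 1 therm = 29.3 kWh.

£600.21

51.73 therm × (29.3 kWh/therm) = 1,516 kWh
Cost = 1,516 kWh × £0.396/kWh = £600.21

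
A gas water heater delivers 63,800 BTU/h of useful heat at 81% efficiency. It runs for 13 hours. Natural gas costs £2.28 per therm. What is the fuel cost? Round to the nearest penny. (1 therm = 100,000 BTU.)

Heat delivered = 63,800 BTU/h × 13 h = 829,400 BTU
Gas input = 829,400 / 0.81 = 1,023,951 BTU
= 1,023,951 / 100,000 = 10.24 therm
Cost = 10.24 × £2.28/therm = £23.35

£23.35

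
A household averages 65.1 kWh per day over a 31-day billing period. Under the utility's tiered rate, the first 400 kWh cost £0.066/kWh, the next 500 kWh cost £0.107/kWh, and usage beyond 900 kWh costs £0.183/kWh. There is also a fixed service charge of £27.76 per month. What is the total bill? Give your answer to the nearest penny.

Usage = 65.1 kWh/day × 31 days = 2018.1 kWh
First 400 kWh × £0.066 = £26.40
Next 500 kWh × £0.107 = £53.50
Remaining 1118.1 kWh × £0.183 = £204.61
Energy charge = £284.51; + service £27.76 = £312.27

£312.27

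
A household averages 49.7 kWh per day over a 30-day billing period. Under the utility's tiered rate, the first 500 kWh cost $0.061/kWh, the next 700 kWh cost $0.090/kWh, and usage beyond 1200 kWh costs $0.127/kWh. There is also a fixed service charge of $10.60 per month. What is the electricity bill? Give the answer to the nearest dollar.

$141

Usage = 49.7 kWh/day × 30 days = 1491 kWh
First 500 kWh × $0.061 = $30.50
Next 700 kWh × $0.090 = $63.00
Remaining 291 kWh × $0.127 = $36.96
Energy charge = $130.46; + service $10.60 = $141.06 ≈ $141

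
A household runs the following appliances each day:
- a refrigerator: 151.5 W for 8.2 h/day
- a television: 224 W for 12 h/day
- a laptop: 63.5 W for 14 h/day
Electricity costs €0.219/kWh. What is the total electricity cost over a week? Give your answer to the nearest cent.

refrigerator: 151.5 W × 8.2 h × 7 d = 8,696 Wh = 8.696 kWh
television: 224 W × 12 h × 7 d = 18,816 Wh = 18.82 kWh
laptop: 63.5 W × 14 h × 7 d = 6,223 Wh = 6.223 kWh
Total energy = 8.696 + 18.82 + 6.223 = 33.74 kWh
Cost = 33.74 kWh × €0.219 = €7.39

€7.39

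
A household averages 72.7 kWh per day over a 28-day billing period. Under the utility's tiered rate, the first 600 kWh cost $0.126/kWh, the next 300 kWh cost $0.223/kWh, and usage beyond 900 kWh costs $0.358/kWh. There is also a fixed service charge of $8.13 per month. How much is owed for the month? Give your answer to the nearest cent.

$557.17

Usage = 72.7 kWh/day × 28 days = 2035.6 kWh
First 600 kWh × $0.126 = $75.60
Next 300 kWh × $0.223 = $66.90
Remaining 1135.6 kWh × $0.358 = $406.54
Energy charge = $549.04; + service $8.13 = $557.17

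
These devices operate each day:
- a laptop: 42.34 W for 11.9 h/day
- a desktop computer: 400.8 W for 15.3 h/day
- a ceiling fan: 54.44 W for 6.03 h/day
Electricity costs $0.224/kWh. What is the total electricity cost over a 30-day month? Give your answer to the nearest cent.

laptop: 42.34 W × 11.9 h × 30 d = 15,115 Wh = 15.12 kWh
desktop computer: 400.8 W × 15.3 h × 30 d = 183,967 Wh = 184 kWh
ceiling fan: 54.44 W × 6.03 h × 30 d = 9,848 Wh = 9.848 kWh
Total energy = 15.12 + 184 + 9.848 = 208.9 kWh
Cost = 208.9 kWh × $0.224 = $46.80

$46.80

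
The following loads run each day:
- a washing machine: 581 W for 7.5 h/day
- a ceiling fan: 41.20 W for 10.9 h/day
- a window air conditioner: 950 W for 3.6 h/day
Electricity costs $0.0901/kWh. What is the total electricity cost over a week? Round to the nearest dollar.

washing machine: 581 W × 7.5 h × 7 d = 30,502 Wh = 30.5 kWh
ceiling fan: 41.20 W × 10.9 h × 7 d = 3,144 Wh = 3.144 kWh
window air conditioner: 950 W × 3.6 h × 7 d = 23,940 Wh = 23.94 kWh
Total energy = 30.5 + 3.144 + 23.94 = 57.59 kWh
Cost = 57.59 kWh × $0.0901 = $5.19 ≈ $5

$5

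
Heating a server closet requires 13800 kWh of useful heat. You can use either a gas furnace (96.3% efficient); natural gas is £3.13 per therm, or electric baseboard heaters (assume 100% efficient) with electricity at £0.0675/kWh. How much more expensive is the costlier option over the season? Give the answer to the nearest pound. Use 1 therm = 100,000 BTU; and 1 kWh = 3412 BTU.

Heat load = 13800 kWh × 3412 = 47,085,600 BTU
Gas: input = 47,085,600 / 0.963 = 48,894,704 BTU = 488.9 therm → 488.9 × £3.13 = £1,530.40
Electric: 47,085,600 BTU / 3412 = 13,800 kWh → × £0.0675 = £931.50
Difference = |£1,530.40 − £931.50| = £598.90 ≈ £599

£599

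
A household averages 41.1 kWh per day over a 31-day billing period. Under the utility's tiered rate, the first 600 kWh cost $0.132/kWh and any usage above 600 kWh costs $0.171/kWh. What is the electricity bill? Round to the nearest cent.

$194.47

Usage = 41.1 kWh/day × 31 days = 1274.1 kWh
First 600 kWh × $0.132 = $79.20
Remaining 674.1 kWh × $0.171 = $115.27
Total = $194.47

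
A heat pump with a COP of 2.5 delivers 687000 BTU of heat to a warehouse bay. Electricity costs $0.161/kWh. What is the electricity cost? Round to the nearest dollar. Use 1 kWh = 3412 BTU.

Heat delivered = 687,000 BTU / 3412 = 201.3 kWh
Electrical input = 201.3 kWh / 2.5 = 80.54 kWh
Cost = 80.54 × $0.161/kWh = $12.97 ≈ $13

$13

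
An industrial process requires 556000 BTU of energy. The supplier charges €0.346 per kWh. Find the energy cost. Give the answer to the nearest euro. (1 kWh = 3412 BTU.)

€56

556000 BTU × (0.00029308 kWh/BTU) = 163 kWh
Cost = 163 kWh × €0.346/kWh = €56.38 ≈ €56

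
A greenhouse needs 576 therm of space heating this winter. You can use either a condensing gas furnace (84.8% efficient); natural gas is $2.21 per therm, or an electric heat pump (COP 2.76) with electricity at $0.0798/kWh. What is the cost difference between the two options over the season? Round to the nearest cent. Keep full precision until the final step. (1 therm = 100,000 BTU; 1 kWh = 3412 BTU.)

$1013.03

Heat load = 576 therm × 100,000 = 57,600,000 BTU
Gas: input = 57,600,000 / 0.848 = 67,924,528 BTU = 679.2 therm → 679.2 × $2.21 = $1,501.13
Heat pump: 57,600,000 BTU / 3412 = 16,880 kWh heat; / 2.76 = 6,117 kWh in → × $0.0798 = $488.10
Difference = |$1,501.13 − $488.10| = $1,013.03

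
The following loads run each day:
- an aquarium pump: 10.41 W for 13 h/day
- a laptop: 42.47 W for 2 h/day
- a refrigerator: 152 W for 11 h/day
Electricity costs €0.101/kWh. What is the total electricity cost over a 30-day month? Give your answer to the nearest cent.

aquarium pump: 10.41 W × 13 h × 30 d = 4,060 Wh = 4.06 kWh
laptop: 42.47 W × 2 h × 30 d = 2,548 Wh = 2.548 kWh
refrigerator: 152 W × 11 h × 30 d = 50,160 Wh = 50.16 kWh
Total energy = 4.06 + 2.548 + 50.16 = 56.77 kWh
Cost = 56.77 kWh × €0.101 = €5.73

€5.73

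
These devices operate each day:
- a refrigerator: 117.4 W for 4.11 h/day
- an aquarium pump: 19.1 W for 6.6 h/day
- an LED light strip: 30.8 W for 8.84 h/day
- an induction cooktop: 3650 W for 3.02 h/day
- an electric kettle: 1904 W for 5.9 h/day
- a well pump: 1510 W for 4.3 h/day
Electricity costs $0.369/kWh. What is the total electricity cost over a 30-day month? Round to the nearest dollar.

$328

refrigerator: 117.4 W × 4.11 h × 30 d = 14,475 Wh = 14.48 kWh
aquarium pump: 19.1 W × 6.6 h × 30 d = 3,782 Wh = 3.782 kWh
LED light strip: 30.8 W × 8.84 h × 30 d = 8,168 Wh = 8.168 kWh
induction cooktop: 3650 W × 3.02 h × 30 d = 330,690 Wh = 330.7 kWh
electric kettle: 1904 W × 5.9 h × 30 d = 337,008 Wh = 337 kWh
well pump: 1510 W × 4.3 h × 30 d = 194,790 Wh = 194.8 kWh
Total energy = 14.48 + 3.782 + 8.168 + 330.7 + 337 + 194.8 = 888.9 kWh
Cost = 888.9 kWh × $0.369 = $328.01 ≈ $328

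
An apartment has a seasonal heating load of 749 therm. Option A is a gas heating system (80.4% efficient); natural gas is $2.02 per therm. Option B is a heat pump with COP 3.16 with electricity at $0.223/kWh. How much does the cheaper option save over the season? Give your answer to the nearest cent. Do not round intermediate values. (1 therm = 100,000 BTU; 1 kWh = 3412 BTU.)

Heat load = 749 therm × 100,000 = 74,900,000 BTU
Gas: input = 74,900,000 / 0.804 = 93,159,204 BTU = 931.6 therm → 931.6 × $2.02 = $1,881.82
Heat pump: 74,900,000 BTU / 3412 = 21,950 kWh heat; / 3.16 = 6,947 kWh in → × $0.223 = $1,549.14
Difference = |$1,881.82 − $1,549.14| = $332.68

$332.68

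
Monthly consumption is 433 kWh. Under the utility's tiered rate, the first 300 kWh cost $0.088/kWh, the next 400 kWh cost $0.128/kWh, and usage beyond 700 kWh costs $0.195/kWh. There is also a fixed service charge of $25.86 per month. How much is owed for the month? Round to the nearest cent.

First 300 kWh × $0.088 = $26.40
Next 133 kWh × $0.128 = $17.02
Remaining tier: 0 kWh (not reached)
Energy charge = $43.42; + service $25.86 = $69.28

$69.28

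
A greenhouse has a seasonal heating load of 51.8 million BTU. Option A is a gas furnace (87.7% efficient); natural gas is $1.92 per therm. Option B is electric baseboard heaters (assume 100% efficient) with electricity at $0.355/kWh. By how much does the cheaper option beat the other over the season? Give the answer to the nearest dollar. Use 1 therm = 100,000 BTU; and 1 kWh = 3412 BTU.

Heat load = 51.8 × 10⁶ BTU = 51,800,000 BTU
Gas: input = 51,800,000 / 0.877 = 59,064,994 BTU = 590.6 therm → 590.6 × $1.92 = $1,134.05
Electric: 51,800,000 BTU / 3412 = 15,180 kWh → × $0.355 = $5,389.51
Difference = |$1,134.05 − $5,389.51| = $4,255.46 ≈ $4255

$4255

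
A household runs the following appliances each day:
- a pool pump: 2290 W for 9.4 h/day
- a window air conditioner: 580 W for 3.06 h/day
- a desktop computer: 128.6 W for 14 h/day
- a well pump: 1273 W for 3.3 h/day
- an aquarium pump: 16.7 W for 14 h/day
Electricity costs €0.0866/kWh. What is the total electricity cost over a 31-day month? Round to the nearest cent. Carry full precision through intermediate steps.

pool pump: 2290 W × 9.4 h × 31 d = 667,306 Wh = 667.3 kWh
window air conditioner: 580 W × 3.06 h × 31 d = 55,019 Wh = 55.02 kWh
desktop computer: 128.6 W × 14 h × 31 d = 55,812 Wh = 55.81 kWh
well pump: 1273 W × 3.3 h × 31 d = 130,228 Wh = 130.2 kWh
aquarium pump: 16.7 W × 14 h × 31 d = 7,248 Wh = 7.248 kWh
Total energy = 667.3 + 55.02 + 55.81 + 130.2 + 7.248 = 915.6 kWh
Cost = 915.6 kWh × €0.0866 = €79.29

€79.29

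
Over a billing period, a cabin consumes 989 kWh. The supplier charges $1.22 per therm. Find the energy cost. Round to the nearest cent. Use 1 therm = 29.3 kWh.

989 kWh × (0.03413 therm/kWh) = 33.75 therm
Cost = 33.75 therm × $1.22/therm = $41.18

$41.18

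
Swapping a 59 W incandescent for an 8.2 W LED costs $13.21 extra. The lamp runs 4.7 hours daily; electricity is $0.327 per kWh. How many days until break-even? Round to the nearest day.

Power saved = 59 − 8.2 = 50.8 W
Daily energy saved = 50.8 W × 4.7 h = 238.8 Wh = 0.23876 kWh
Daily savings = 0.23876 × $0.327 = $0.0781
Payback = $13.21 / $0.0781 per day = 169.2 days

169 days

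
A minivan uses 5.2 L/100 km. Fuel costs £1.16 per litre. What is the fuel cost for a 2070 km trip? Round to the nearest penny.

Fuel = 5.2 L/100 km × 2070 km / 100 = 107.6 L
Cost = 107.6 L × £1.16/L = £124.86

£124.86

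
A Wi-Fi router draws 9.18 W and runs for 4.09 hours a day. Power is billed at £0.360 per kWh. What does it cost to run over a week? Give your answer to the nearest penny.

Energy = 9.18 W × 4.09 h/day × 7 days = 263 Wh = 0.2628 kWh
Cost = 0.2628 kWh × £0.360/kWh = £0.09

£0.09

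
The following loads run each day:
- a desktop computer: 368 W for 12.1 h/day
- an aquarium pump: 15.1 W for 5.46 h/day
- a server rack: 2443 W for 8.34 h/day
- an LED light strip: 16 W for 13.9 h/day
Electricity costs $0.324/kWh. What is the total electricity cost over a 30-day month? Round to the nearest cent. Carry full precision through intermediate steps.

$244.29

desktop computer: 368 W × 12.1 h × 30 d = 133,584 Wh = 133.6 kWh
aquarium pump: 15.1 W × 5.46 h × 30 d = 2,473 Wh = 2.473 kWh
server rack: 2443 W × 8.34 h × 30 d = 611,239 Wh = 611.2 kWh
LED light strip: 16 W × 13.9 h × 30 d = 6,672 Wh = 6.672 kWh
Total energy = 133.6 + 2.473 + 611.2 + 6.672 = 754 kWh
Cost = 754 kWh × $0.324 = $244.29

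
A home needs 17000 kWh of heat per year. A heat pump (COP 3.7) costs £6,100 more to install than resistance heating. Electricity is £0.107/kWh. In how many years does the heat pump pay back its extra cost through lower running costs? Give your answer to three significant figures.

4.60 years

Resistance: 17000 kWh × £0.107 = £1,819.00/yr
Heat pump: 17000 / 3.7 = 4595 kWh in → × £0.107 = £491.62/yr
Annual savings = £1,327.38
Payback = £6,100 / £1,327.38 = 4.6 years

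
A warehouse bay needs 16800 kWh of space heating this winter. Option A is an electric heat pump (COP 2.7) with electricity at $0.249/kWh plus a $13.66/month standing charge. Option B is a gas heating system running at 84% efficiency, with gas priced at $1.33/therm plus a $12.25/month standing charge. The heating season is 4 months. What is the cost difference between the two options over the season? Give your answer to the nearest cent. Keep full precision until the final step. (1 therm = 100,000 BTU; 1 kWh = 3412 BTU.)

$647.38

Heat load = 16800 kWh × 3412 = 57,321,600 BTU
Gas: input = 57,321,600 / 0.84 = 68,240,000 BTU = 682.4 therm → 682.4 × $1.33 = $907.59; + 4 × $12.25 standing = $956.59
Heat pump: 57,321,600 BTU / 3412 = 16,800 kWh heat; / 2.7 = 6,222 kWh in → × $0.249 = $1,549.33; + 4 × $13.66 standing = $1,603.97
Difference = |$956.59 − $1,603.97| = $647.38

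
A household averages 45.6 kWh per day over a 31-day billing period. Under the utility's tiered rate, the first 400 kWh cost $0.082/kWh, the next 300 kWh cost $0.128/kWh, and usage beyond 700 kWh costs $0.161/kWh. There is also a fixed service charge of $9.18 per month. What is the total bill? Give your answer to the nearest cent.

$195.27

Usage = 45.6 kWh/day × 31 days = 1413.6 kWh
First 400 kWh × $0.082 = $32.80
Next 300 kWh × $0.128 = $38.40
Remaining 713.6 kWh × $0.161 = $114.89
Energy charge = $186.09; + service $9.18 = $195.27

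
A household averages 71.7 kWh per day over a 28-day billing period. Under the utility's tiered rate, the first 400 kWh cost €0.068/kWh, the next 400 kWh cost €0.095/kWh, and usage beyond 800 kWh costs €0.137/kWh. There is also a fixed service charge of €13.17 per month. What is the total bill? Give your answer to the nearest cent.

€243.81

Usage = 71.7 kWh/day × 28 days = 2007.6 kWh
First 400 kWh × €0.068 = €27.20
Next 400 kWh × €0.095 = €38.00
Remaining 1207.6 kWh × €0.137 = €165.44
Energy charge = €230.64; + service €13.17 = €243.81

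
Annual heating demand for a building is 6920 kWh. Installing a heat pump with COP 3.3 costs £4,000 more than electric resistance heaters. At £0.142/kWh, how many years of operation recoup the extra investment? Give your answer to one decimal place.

Resistance: 6920 kWh × £0.142 = £982.64/yr
Heat pump: 6920 / 3.3 = 2097 kWh in → × £0.142 = £297.77/yr
Annual savings = £684.87
Payback = £4,000 / £684.87 = 5.84 years

5.8 years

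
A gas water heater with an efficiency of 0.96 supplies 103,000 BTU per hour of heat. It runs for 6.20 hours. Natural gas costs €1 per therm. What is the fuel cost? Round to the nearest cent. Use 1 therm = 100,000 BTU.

€6.65

Heat delivered = 103,000 BTU/h × 6.20 h = 638,600 BTU
Gas input = 638,600 / 0.96 = 665,208 BTU
= 665,208 / 100,000 = 6.652 therm
Cost = 6.652 × €1/therm = €6.65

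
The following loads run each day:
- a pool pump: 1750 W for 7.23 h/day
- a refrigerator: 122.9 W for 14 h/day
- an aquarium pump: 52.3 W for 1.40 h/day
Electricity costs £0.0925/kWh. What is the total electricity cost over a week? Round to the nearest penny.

pool pump: 1750 W × 7.23 h × 7 d = 88,568 Wh = 88.57 kWh
refrigerator: 122.9 W × 14 h × 7 d = 12,044 Wh = 12.04 kWh
aquarium pump: 52.3 W × 1.40 h × 7 d = 513 Wh = 0.5125 kWh
Total energy = 88.57 + 12.04 + 0.5125 = 101.1 kWh
Cost = 101.1 kWh × £0.0925 = £9.35

£9.35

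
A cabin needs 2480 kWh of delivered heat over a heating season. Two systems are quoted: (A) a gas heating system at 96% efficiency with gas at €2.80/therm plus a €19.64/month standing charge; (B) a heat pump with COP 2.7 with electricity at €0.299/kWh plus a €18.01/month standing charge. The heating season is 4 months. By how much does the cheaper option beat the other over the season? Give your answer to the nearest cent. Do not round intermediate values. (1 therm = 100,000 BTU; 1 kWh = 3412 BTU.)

€21.32

Heat load = 2480 kWh × 3412 = 8,461,760 BTU
Gas: input = 8,461,760 / 0.96 = 8,814,333 BTU = 88.14 therm → 88.14 × €2.80 = €246.80; + 4 × €19.64 standing = €325.36
Heat pump: 8,461,760 BTU / 3412 = 2,480 kWh heat; / 2.7 = 918.5 kWh in → × €0.299 = €274.64; + 4 × €18.01 standing = €346.68
Difference = |€325.36 − €346.68| = €21.32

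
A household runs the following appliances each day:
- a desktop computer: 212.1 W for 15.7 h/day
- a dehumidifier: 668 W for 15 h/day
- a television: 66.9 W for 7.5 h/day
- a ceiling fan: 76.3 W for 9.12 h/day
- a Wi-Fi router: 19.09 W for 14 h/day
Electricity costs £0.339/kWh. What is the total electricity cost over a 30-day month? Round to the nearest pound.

desktop computer: 212.1 W × 15.7 h × 30 d = 99,899 Wh = 99.9 kWh
dehumidifier: 668 W × 15 h × 30 d = 300,600 Wh = 300.6 kWh
television: 66.9 W × 7.5 h × 30 d = 15,053 Wh = 15.05 kWh
ceiling fan: 76.3 W × 9.12 h × 30 d = 20,876 Wh = 20.88 kWh
Wi-Fi router: 19.09 W × 14 h × 30 d = 8,018 Wh = 8.018 kWh
Total energy = 99.9 + 300.6 + 15.05 + 20.88 + 8.018 = 444.4 kWh
Cost = 444.4 kWh × £0.339 = £150.67 ≈ £151

£151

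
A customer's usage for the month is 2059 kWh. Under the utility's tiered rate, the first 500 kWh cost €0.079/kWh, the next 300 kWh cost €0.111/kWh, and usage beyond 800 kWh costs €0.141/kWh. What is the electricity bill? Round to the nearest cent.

First 500 kWh × €0.079 = €39.50
Next 300 kWh × €0.111 = €33.30
Remaining 1259 kWh × €0.141 = €177.52
Total = €250.32

€250.32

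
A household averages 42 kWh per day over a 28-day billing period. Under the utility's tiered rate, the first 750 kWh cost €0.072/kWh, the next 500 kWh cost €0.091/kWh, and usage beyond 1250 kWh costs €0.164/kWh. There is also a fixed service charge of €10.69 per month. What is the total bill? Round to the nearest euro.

Usage = 42 kWh/day × 28 days = 1176 kWh
First 750 kWh × €0.072 = €54.00
Next 426 kWh × €0.091 = €38.77
Remaining tier: 0 kWh (not reached)
Energy charge = €92.77; + service €10.69 = €103.46 ≈ €103

€103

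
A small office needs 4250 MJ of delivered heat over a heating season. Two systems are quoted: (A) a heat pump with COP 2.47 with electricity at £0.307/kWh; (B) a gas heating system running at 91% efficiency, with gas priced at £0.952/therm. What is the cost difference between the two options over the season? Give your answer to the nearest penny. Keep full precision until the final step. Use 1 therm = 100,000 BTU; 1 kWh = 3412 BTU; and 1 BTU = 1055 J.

Heat load = 4250 MJ = 4,250,000,000 J / 1055 = 4,028,436 BTU
Gas: input = 4,028,436 / 0.91 = 4,426,853 BTU = 44.27 therm → 44.27 × £0.952 = £42.14
Heat pump: 4,028,436 BTU / 3412 = 1,181 kWh heat; / 2.47 = 478 kWh in → × £0.307 = £146.75
Difference = |£42.14 − £146.75| = £104.60

£104.60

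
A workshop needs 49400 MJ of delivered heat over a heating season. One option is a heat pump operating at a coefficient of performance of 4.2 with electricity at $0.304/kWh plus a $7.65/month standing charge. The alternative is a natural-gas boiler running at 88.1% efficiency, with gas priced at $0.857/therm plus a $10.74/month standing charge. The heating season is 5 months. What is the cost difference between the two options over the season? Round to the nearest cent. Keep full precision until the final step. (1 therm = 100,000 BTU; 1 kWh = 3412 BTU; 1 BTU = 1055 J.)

Heat load = 49400 MJ = 49,400,000,000 J / 1055 = 46,824,645 BTU
Gas: input = 46,824,645 / 0.881 = 53,149,426 BTU = 531.5 therm → 531.5 × $0.857 = $455.49; + 5 × $10.74 standing = $509.19
Heat pump: 46,824,645 BTU / 3412 = 13,720 kWh heat; / 4.2 = 3,268 kWh in → × $0.304 = $993.32; + 5 × $7.65 standing = $1,031.57
Difference = |$509.19 − $1,031.57| = $522.38

$522.38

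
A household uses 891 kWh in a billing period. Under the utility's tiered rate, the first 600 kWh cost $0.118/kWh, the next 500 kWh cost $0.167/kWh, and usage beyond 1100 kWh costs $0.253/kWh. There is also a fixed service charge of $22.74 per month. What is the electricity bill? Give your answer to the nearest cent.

First 600 kWh × $0.118 = $70.80
Next 291 kWh × $0.167 = $48.60
Remaining tier: 0 kWh (not reached)
Energy charge = $119.40; + service $22.74 = $142.14

$142.14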